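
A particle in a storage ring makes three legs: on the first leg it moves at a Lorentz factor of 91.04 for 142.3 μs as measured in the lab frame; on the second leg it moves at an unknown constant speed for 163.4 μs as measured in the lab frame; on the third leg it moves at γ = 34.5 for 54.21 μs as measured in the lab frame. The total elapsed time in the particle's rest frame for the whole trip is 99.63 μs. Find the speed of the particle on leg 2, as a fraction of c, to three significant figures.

Leg 1: γ = 91.04; τ_1 = 142.3/91.04 = 1.563 μs.
Leg 2: speed unknown; τ_2 = 163.4/γ_2.
Leg 3: γ = 34.5; τ_3 = 54.21/34.50 = 1.571 μs.
Total proper time: 1.563 + τ_2 + 1.571 = 99.63, so τ_2 = 99.63 − 3.134 = 96.50 μs.
γ_2 = 163.4/96.50 = 1.693; β = √(1 − 1/γ²) = √0.6513.

β = 0.807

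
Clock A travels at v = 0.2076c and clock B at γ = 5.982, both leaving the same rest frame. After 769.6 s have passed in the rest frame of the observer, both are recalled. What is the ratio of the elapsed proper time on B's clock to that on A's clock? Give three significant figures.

A: γ = 1/√(1 − 0.2076²) = 1/√0.9569 = 1.022. B: γ = 5.982.
τ_A/τ_B = γ_B/γ_A = 5.982/1.022 = 5.852, so τ_B/τ_A = 0.1709.

τ_B/τ_A = 0.171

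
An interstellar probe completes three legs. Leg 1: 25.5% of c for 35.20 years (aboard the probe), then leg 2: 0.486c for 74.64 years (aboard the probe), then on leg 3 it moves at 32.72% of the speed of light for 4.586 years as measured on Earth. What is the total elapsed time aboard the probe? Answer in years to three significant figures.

Leg 1: 35.20 years is already measured aboard the probe.
Leg 2: 74.64 years is already measured aboard the probe.
Leg 3: β = 0.3272; γ = 1/√(1 − 0.3272²) = 1/√0.8929 = 1.058; τ_3 = 4.586/1.058 = 4.334 years.
Total: 35.20 + 74.64 + 4.334 years.

τ = 114 years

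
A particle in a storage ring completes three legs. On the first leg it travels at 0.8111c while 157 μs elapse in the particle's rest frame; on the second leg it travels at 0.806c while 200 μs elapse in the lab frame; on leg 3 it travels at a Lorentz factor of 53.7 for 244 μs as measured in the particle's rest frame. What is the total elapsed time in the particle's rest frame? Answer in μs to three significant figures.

τ = 519 μs

Leg 1: 157 μs is already measured in the particle's rest frame.
Leg 2: γ = 1/√(1 − 0.806²) = 1/√0.3504 = 1.689; τ_2 = 200/1.689 = 118.4 μs.
Leg 3: 244 μs is already measured in the particle's rest frame.
Total: 157.0 + 118.4 + 244.0 μs.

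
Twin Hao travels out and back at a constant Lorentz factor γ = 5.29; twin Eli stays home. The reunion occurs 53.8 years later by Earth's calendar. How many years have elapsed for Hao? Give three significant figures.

γ = 5.29
Hao's clock measures proper time along the trip: τ = Δt/γ = 53.8/5.290 years.

τ = 10.2 years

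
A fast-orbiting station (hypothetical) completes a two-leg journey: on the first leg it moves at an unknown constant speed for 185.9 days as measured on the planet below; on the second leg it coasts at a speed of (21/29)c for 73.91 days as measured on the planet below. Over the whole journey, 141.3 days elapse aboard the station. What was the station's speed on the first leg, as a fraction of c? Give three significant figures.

β = 0.874

Leg 1: speed unknown; τ_1 = 185.9/γ_1.
Leg 2: γ = 1/√(1 − (21/29)²) = 29/20 = 1.450; τ_2 = 73.91/1.450 = 50.97 days.
Total proper time: τ_1 + 50.97 = 141.3, so τ_1 = 141.3 − 50.97 = 90.33 days.
γ_1 = 185.9/90.33 = 2.058; β = √(1 − 1/γ²) = √0.7639.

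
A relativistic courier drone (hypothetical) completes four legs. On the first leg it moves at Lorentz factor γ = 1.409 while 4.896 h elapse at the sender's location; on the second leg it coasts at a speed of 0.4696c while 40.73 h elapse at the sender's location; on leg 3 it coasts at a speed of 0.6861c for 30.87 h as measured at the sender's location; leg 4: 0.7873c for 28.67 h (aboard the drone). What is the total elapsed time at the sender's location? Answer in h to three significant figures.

Leg 1: 4.896 h is already measured at the sender's location.
Leg 2: 40.73 h is already measured at the sender's location.
Leg 3: 30.87 h is already measured at the sender's location.
Leg 4: γ = 1/√(1 − 0.7873²) = 1/√0.3802 = 1.622; Δt_4 = 1.622 × 28.67 = 46.50 h.
Total: 4.896 + 40.73 + 30.87 + 46.50 h.

Δt = 123 h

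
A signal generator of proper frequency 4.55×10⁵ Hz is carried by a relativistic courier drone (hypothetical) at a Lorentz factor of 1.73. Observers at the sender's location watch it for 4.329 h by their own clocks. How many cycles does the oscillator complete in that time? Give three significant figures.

γ = 1.73
During 4.329 h of lab time, the oscillator's proper time advances by τ = Δt/γ = 4.329/1.730 = 2.502 h = 9.008×10³ s.
N = f × τ = 4.55×10⁵ × 9.008×10³ = 4.099×10⁹.

N = 4.10×10⁹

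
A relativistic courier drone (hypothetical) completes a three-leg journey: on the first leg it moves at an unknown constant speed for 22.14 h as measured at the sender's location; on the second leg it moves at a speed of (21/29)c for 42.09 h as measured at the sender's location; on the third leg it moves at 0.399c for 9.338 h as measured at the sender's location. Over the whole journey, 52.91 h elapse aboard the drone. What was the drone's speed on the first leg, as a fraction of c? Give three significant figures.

β = 0.722

Leg 1: speed unknown; τ_1 = 22.14/γ_1.
Leg 2: γ = 1/√(1 − (21/29)²) = 29/20 = 1.450; τ_2 = 42.09/1.450 = 29.03 h.
Leg 3: γ = 1/√(1 − 0.399²) = 1/√0.8408 = 1.091; τ_3 = 9.338/1.091 = 8.562 h.
Total proper time: τ_1 + 29.03 + 8.562 = 52.91, so τ_1 = 52.91 − 37.59 = 15.32 h.
γ_1 = 22.14/15.32 = 1.445; β = √(1 − 1/γ²) = √0.5212.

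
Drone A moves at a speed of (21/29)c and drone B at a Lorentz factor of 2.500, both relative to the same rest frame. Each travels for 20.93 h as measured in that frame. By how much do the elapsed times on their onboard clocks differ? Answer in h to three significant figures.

A: γ = 1/√(1 − (21/29)²) = 29/20 = 1.450; τ_A = 20.93/1.450 = 14.43 h.
B: γ = 2.500; τ_B = 20.93/2.500 = 8.372 h.

|τ_A − τ_B| = 6.06 h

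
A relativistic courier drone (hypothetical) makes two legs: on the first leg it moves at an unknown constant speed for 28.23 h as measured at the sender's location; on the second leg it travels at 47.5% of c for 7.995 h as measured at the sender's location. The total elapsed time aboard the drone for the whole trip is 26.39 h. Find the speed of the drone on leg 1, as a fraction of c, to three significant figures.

Leg 1: speed unknown; τ_1 = 28.23/γ_1.
Leg 2: β = 0.475; γ = 1/√(1 − 0.475²) = 1/√0.7744 = 1.136; τ_2 = 7.995/1.136 = 7.035 h.
Total proper time: τ_1 + 7.035 = 26.39, so τ_1 = 26.39 − 7.035 = 19.35 h.
γ_1 = 28.23/19.35 = 1.459; β = √(1 − 1/γ²) = √0.5300.

β = 0.728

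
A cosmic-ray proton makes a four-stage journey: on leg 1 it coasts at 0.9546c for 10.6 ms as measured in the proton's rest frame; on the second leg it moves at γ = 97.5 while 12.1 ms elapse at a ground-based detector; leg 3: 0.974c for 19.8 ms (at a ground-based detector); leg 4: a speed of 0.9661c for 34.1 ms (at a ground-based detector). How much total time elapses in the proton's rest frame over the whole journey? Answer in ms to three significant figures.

τ = 24.0 ms

Leg 1: 10.6 ms is already measured in the proton's rest frame.
Leg 2: γ = 97.5; τ_2 = 12.1/97.50 = 0.1241 ms.
Leg 3: γ = 1/√(1 − 0.974²) = 1/√0.05132 = 4.414; τ_3 = 19.8/4.414 = 4.486 ms.
Leg 4: γ = 1/√(1 − 0.9661²) = 1/√0.06665 = 3.873; τ_4 = 34.1/3.873 = 8.804 ms.
Total: 10.60 + 0.1241 + 4.486 + 8.804 ms.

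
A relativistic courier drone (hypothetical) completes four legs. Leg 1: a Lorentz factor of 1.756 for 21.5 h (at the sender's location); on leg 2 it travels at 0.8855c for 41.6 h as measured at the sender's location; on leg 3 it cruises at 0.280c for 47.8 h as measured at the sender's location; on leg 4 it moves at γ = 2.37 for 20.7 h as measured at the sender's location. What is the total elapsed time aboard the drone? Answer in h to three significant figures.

Leg 1: γ = 1.756; τ_1 = 21.5/1.756 = 12.24 h.
Leg 2: γ = 1/√(1 − 0.8855²) = 1/√0.2159 = 2.152; τ_2 = 41.6/2.152 = 19.33 h.
Leg 3: γ = 1/√(1 − 0.280²) = 25/24 ≈ 1.042; τ_3 = 47.8/1.042 = 45.89 h.
Leg 4: γ = 2.37; τ_4 = 20.7/2.370 = 8.734 h.
Total: 12.24 + 19.33 + 45.89 + 8.734 h.

τ = 86.2 h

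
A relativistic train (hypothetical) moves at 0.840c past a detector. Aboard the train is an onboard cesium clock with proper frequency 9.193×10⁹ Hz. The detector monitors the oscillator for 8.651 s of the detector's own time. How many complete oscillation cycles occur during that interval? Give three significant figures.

γ = 1/√(1 − 0.840²) = 1/√0.2944 = 1.843
During 8.651 s of lab time, the oscillator's proper time advances by τ = Δt/γ = 8.651/1.843 = 4.694 s = 4.694×10⁰ s.
N = f × τ = 9.193×10⁹ × 4.694×10⁰ = 4.315×10¹⁰.

N = 4.32×10¹⁰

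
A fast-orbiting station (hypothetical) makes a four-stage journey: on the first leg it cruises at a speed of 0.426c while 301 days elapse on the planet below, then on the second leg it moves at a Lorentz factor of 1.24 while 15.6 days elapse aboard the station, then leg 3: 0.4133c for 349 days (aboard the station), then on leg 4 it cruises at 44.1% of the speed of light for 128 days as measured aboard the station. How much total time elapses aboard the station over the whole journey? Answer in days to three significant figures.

τ = 765 days

Leg 1: γ = 1/√(1 − 0.426²) = 1/√0.8185 = 1.105; τ_1 = 301/1.105 = 272.3 days.
Leg 2: 15.6 days is already measured aboard the station.
Leg 3: 349 days is already measured aboard the station.
Leg 4: 128 days is already measured aboard the station.
Total: 272.3 + 15.60 + 349.0 + 128.0 days.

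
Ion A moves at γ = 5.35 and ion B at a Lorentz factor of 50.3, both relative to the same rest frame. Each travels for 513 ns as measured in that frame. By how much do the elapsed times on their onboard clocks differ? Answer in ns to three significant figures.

|τ_A − τ_B| = 85.7 ns

A: γ = 5.35; τ_A = 513/5.350 = 95.89 ns.
B: γ = 50.3; τ_B = 513/50.30 = 10.20 ns.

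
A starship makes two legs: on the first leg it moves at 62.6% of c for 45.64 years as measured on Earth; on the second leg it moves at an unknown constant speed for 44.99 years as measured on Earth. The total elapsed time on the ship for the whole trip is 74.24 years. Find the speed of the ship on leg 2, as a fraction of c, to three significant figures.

Leg 1: β = 0.626; γ = 1/√(1 − 0.626²) = 1/√0.6081 = 1.282; τ_1 = 45.64/1.282 = 35.59 years.
Leg 2: speed unknown; τ_2 = 44.99/γ_2.
Total proper time: 35.59 + τ_2 = 74.24, so τ_2 = 74.24 − 35.59 = 38.65 years.
γ_2 = 44.99/38.65 = 1.164; β = √(1 − 1/γ²) = √0.2620.

β = 0.512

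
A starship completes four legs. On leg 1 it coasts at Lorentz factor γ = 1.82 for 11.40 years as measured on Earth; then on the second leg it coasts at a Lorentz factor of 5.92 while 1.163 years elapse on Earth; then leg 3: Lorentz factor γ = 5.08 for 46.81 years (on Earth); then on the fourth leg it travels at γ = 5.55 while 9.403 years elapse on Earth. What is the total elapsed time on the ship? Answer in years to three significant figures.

τ = 17.4 years

Leg 1: γ = 1.82; τ_1 = 11.40/1.820 = 6.264 years.
Leg 2: γ = 5.92; τ_2 = 1.163/5.920 = 0.1965 years.
Leg 3: γ = 5.08; τ_3 = 46.81/5.080 = 9.215 years.
Leg 4: γ = 5.55; τ_4 = 9.403/5.550 = 1.694 years.
Total: 6.264 + 0.1965 + 9.215 + 1.694 years.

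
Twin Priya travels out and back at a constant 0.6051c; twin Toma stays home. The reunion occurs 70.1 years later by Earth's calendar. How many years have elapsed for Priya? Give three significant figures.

τ = 55.8 years

γ = 1/√(1 − 0.6051²) = 1/√0.6339 = 1.256
Priya's clock measures proper time along the trip: τ = Δt/γ = 70.1/1.256 years.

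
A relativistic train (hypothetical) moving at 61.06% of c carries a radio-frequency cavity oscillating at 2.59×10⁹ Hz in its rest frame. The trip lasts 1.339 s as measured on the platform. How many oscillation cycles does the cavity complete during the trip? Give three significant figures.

N = 2.75×10⁹

β = 0.6106; γ = 1/√(1 − 0.6106²) = 1/√0.6272 = 1.263
The oscillator's own cycle count is N = f × τ where τ is the proper time on the train. τ = Δt/γ = 1.339/1.263 = 1.060 s = 1.060×10⁰ s.
N = 2.59×10⁹ × 1.060×10⁰ = 2.746×10⁹.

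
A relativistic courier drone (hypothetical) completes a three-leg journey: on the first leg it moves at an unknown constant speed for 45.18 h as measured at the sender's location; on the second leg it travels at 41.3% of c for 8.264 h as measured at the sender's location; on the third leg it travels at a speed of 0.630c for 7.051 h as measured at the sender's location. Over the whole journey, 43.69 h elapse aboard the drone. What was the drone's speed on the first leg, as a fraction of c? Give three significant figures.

Leg 1: speed unknown; τ_1 = 45.18/γ_1.
Leg 2: β = 0.413; γ = 1/√(1 − 0.413²) = 1/√0.8294 = 1.098; τ_2 = 8.264/1.098 = 7.526 h.
Leg 3: γ = 1/√(1 − 0.630²) = 1/√0.6031 = 1.288; τ_3 = 7.051/1.288 = 5.476 h.
Total proper time: τ_1 + 7.526 + 5.476 = 43.69, so τ_1 = 43.69 − 13.00 = 30.69 h.
γ_1 = 45.18/30.69 = 1.472; β = √(1 − 1/γ²) = √0.5386.

β = 0.734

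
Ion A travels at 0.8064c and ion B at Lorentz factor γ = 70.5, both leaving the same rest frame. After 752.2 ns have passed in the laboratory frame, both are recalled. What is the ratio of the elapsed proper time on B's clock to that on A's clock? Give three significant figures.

A: γ = 1/√(1 − 0.8064²) = 1/√0.3497 = 1.691. B: γ = 70.5.
τ_A/τ_B = γ_B/γ_A = 70.50/1.691 = 41.69, so τ_B/τ_A = 0.02399.

τ_B/τ_A = 0.0240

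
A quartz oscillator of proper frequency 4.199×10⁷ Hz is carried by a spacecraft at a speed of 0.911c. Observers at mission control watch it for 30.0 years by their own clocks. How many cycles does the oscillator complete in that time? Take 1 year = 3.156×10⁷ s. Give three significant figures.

N = 1.64×10¹⁶

γ = 1/√(1 − 0.911²) = 1/√0.1701 = 2.425
During 30.0 years of lab time, the oscillator's proper time advances by τ = Δt/γ = 30.0/2.425 = 12.37 years = 3.905×10⁸ s.
N = f × τ = 4.199×10⁷ × 3.905×10⁸ = 1.640×10¹⁶.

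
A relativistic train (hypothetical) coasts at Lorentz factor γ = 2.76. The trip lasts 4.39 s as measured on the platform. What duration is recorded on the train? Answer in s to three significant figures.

τ = 1.59 s

γ = 2.76
The interval measured on the platform is the dilated one; the clock on the train measures the proper time τ = Δt/γ = 4.39/2.760 s.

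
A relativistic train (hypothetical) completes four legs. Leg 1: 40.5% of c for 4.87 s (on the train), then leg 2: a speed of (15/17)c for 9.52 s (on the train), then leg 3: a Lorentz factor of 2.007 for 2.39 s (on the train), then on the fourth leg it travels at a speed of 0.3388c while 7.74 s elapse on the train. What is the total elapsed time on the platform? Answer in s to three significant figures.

Δt = 38.6 s

Leg 1: β = 0.405; γ = 1/√(1 − 0.405²) = 1/√0.8360 = 1.094; Δt_1 = 1.094 × 4.87 = 5.326 s.
Leg 2: γ = 1/√(1 − (15/17)²) = 17/8 = 2.125; Δt_2 = 2.125 × 9.52 = 20.23 s.
Leg 3: γ = 2.007; Δt_3 = 2.007 × 2.39 = 4.797 s.
Leg 4: γ = 1/√(1 − 0.3388²) = 1/√0.8852 = 1.063; Δt_4 = 1.063 × 7.74 = 8.227 s.
Total: 5.326 + 20.23 + 4.797 + 8.227 s.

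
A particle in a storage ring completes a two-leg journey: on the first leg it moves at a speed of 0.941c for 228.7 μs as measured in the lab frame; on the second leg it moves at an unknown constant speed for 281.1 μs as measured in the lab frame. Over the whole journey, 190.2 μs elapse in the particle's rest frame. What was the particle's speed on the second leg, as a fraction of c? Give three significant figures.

β = 0.916

Leg 1: γ = 1/√(1 − 0.941²) = 1/√0.1145 = 2.955; τ_1 = 228.7/2.955 = 77.39 μs.
Leg 2: speed unknown; τ_2 = 281.1/γ_2.
Total proper time: 77.39 + τ_2 = 190.2, so τ_2 = 190.2 − 77.39 = 112.8 μs.
γ_2 = 281.1/112.8 = 2.492; β = √(1 − 1/γ²) = √0.8390.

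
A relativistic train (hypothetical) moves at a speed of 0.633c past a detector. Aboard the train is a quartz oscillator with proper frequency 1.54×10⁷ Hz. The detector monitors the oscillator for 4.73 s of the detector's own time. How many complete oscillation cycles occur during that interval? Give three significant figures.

N = 5.64×10⁷

γ = 1/√(1 − 0.633²) = 1/√0.5993 = 1.292
During 4.73 s of lab time, the oscillator's proper time advances by τ = Δt/γ = 4.73/1.292 = 3.662 s = 3.662×10⁰ s.
N = f × τ = 1.54×10⁷ × 3.662×10⁰ = 5.639×10⁷.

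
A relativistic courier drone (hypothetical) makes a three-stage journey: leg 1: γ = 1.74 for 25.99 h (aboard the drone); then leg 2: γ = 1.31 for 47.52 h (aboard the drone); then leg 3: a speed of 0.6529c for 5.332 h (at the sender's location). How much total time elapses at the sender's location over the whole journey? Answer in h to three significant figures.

Δt = 113 h

Leg 1: γ = 1.74; Δt_1 = 1.740 × 25.99 = 45.22 h.
Leg 2: γ = 1.31; Δt_2 = 1.310 × 47.52 = 62.25 h.
Leg 3: 5.332 h is already measured at the sender's location.
Total: 45.22 + 62.25 + 5.332 h.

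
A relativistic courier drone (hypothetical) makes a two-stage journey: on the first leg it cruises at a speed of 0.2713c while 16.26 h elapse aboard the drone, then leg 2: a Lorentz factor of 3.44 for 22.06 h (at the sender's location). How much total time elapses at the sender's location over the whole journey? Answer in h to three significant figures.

Leg 1: γ = 1/√(1 − 0.2713²) = 1/√0.9264 = 1.039; Δt_1 = 1.039 × 16.26 = 16.89 h.
Leg 2: 22.06 h is already measured at the sender's location.
Total: 16.89 + 22.06 h.

Δt = 39.0 h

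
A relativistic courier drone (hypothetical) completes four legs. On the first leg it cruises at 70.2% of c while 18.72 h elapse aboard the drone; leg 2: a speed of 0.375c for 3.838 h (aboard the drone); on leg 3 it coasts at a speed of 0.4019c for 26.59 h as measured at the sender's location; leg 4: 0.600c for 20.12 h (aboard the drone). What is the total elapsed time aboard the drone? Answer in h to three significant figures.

Leg 1: 18.72 h is already measured aboard the drone.
Leg 2: 3.838 h is already measured aboard the drone.
Leg 3: γ = 1/√(1 − 0.4019²) = 1/√0.8385 = 1.092; τ_3 = 26.59/1.092 = 24.35 h.
Leg 4: 20.12 h is already measured aboard the drone.
Total: 18.72 + 3.838 + 24.35 + 20.12 h.

τ = 67.0 h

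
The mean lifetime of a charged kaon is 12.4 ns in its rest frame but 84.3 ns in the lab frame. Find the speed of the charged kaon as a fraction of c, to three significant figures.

β = 0.989

γ = Δt/τ₀ = 84.3/12.4 = 6.798
β = √(1 − 1/γ²) = √(1 − 0.02164) = √0.9784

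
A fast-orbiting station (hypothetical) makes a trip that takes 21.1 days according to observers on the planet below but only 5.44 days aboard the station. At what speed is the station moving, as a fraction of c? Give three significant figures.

The proper time is measured aboard the station (both events occur at the station's location); Δt is measured on the planet below. γ = Δt/τ = 21.1/5.44 = 3.879.
β = √(1 − 1/γ²) = √(1 − 0.06647) = √0.9335

v = 0.966c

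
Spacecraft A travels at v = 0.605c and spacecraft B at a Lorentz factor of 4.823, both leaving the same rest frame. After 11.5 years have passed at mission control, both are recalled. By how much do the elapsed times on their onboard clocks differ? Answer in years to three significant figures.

A: γ = 1/√(1 − 0.605²) = 1/√0.6340 = 1.256; τ_A = 11.5/1.256 = 9.157 years.
B: γ = 4.823; τ_B = 11.5/4.823 = 2.384 years.

|τ_A − τ_B| = 6.77 years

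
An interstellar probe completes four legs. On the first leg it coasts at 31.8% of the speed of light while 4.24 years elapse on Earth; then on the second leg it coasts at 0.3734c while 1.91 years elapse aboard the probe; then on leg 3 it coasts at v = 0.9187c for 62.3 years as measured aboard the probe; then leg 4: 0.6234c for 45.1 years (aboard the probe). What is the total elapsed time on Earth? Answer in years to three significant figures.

Leg 1: 4.24 years is already measured on Earth.
Leg 2: γ = 1/√(1 − 0.3734²) = 1/√0.8606 = 1.078; Δt_2 = 1.078 × 1.91 = 2.059 years.
Leg 3: γ = 1/√(1 − 0.9187²) = 1/√0.1560 = 2.532; Δt_3 = 2.532 × 62.3 = 157.7 years.
Leg 4: γ = 1/√(1 − 0.6234²) = 1/√0.6114 = 1.279; Δt_4 = 1.279 × 45.1 = 57.68 years.
Total: 4.240 + 2.059 + 157.7 + 57.68 years.

Δt = 222 years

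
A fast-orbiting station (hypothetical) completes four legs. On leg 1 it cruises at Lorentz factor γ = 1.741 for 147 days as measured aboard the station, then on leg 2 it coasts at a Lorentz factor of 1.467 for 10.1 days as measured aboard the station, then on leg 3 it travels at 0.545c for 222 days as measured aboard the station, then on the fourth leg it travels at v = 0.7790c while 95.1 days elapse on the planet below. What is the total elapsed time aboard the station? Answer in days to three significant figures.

Leg 1: 147 days is already measured aboard the station.
Leg 2: 10.1 days is already measured aboard the station.
Leg 3: 222 days is already measured aboard the station.
Leg 4: γ = 1/√(1 − 0.7790²) = 1/√0.3932 = 1.595; τ_4 = 95.1/1.595 = 59.63 days.
Total: 147.0 + 10.10 + 222.0 + 59.63 days.

τ = 439 days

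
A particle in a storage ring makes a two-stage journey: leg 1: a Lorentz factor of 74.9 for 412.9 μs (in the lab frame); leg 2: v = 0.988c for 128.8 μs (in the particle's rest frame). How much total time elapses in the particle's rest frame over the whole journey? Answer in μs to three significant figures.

τ = 134 μs

Leg 1: γ = 74.9; τ_1 = 412.9/74.90 = 5.513 μs.
Leg 2: 128.8 μs is already measured in the particle's rest frame.
Total: 5.513 + 128.8 μs.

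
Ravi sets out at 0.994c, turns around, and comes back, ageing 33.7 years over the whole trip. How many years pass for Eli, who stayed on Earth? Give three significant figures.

γ = 1/√(1 − 0.994²) = 1/√0.01196 = 9.142
Earth-frame duration is the dilated interval: Δt = γτ = 9.142 × 33.7 years.

Δt = 308 years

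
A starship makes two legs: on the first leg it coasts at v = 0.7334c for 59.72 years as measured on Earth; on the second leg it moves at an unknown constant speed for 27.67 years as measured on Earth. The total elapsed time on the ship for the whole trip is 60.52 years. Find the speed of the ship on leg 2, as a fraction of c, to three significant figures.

β = 0.694

Leg 1: γ = 1/√(1 − 0.7334²) = 1/√0.4621 = 1.471; τ_1 = 59.72/1.471 = 40.60 years.
Leg 2: speed unknown; τ_2 = 27.67/γ_2.
Total proper time: 40.60 + τ_2 = 60.52, so τ_2 = 60.52 − 40.60 = 19.92 years.
γ_2 = 27.67/19.92 = 1.389; β = √(1 − 1/γ²) = √0.4816.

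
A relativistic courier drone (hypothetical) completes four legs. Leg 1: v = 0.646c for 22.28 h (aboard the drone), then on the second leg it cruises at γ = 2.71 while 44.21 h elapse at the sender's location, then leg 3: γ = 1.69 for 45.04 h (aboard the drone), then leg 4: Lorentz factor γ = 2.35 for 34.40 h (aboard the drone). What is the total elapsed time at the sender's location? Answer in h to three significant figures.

Leg 1: γ = 1/√(1 − 0.646²) = 1/√0.5827 = 1.310; Δt_1 = 1.310 × 22.28 = 29.19 h.
Leg 2: 44.21 h is already measured at the sender's location.
Leg 3: γ = 1.69; Δt_3 = 1.690 × 45.04 = 76.12 h.
Leg 4: γ = 2.35; Δt_4 = 2.350 × 34.40 = 80.84 h.
Total: 29.19 + 44.21 + 76.12 + 80.84 h.

Δt = 230 h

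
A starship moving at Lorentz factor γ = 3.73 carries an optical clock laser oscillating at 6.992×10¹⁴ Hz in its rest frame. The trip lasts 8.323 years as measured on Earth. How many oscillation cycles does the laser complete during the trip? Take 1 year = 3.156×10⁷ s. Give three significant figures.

γ = 3.73
The oscillator's own cycle count is N = f × τ where τ is the proper time on the ship. τ = Δt/γ = 8.323/3.730 = 2.231 years = 7.042×10⁷ s.
N = 6.992×10¹⁴ × 7.042×10⁷ = 4.924×10²².

N = 4.92×10²²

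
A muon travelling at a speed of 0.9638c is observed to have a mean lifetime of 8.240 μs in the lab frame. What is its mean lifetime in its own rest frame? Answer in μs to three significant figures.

γ = 1/√(1 − 0.9638²) = 1/√0.07109 = 3.751
The lab-frame lifetime is the dilated interval; the proper lifetime is τ₀ = Δt/γ = 8.240/3.751 μs.

τ₀ = 2.20 μs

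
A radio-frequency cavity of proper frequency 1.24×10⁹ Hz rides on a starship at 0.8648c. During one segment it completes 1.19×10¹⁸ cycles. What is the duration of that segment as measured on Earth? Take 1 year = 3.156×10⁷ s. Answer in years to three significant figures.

Δt = 60.6 years

γ = 1/√(1 − 0.8648²) = 1/√0.2521 = 1.992
Proper time for N cycles: τ = N/f = 1.19×10¹⁸/(1.24×10⁹) = 9.597×10⁸ s = 30.41 years.
Lab-frame duration Δt = γτ = 1.992 × 30.41 = 60.56 years.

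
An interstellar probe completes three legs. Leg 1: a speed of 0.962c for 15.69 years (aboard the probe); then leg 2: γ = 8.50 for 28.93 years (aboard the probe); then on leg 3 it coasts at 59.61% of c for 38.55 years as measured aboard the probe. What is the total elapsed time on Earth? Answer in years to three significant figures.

Leg 1: γ = 1/√(1 − 0.962²) = 1/√0.07456 = 3.662; Δt_1 = 3.662 × 15.69 = 57.46 years.
Leg 2: γ = 8.50; Δt_2 = 8.500 × 28.93 = 245.9 years.
Leg 3: β = 0.5961; γ = 1/√(1 − 0.5961²) = 1/√0.6447 = 1.245; Δt_3 = 1.245 × 38.55 = 48.01 years.
Total: 57.46 + 245.9 + 48.01 years.

Δt = 351 years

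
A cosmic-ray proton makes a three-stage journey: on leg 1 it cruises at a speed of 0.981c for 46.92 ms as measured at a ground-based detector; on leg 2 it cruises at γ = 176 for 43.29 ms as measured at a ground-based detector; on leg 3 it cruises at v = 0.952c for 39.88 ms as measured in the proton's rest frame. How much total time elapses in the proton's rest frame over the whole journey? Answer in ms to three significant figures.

Leg 1: γ = 1/√(1 − 0.981²) = 1/√0.03764 = 5.154; τ_1 = 46.92/5.154 = 9.103 ms.
Leg 2: γ = 176; τ_2 = 43.29/176.0 = 0.2460 ms.
Leg 3: 39.88 ms is already measured in the proton's rest frame.
Total: 9.103 + 0.2460 + 39.88 ms.

τ = 49.2 ms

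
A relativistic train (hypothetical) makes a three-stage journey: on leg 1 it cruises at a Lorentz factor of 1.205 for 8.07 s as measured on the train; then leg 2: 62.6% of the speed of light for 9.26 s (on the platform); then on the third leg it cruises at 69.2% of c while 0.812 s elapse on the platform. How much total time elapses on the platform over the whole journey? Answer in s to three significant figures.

Δt = 19.8 s

Leg 1: γ = 1.205; Δt_1 = 1.205 × 8.07 = 9.724 s.
Leg 2: 9.26 s is already measured on the platform.
Leg 3: 0.812 s is already measured on the platform.
Total: 9.724 + 9.260 + 0.8120 s.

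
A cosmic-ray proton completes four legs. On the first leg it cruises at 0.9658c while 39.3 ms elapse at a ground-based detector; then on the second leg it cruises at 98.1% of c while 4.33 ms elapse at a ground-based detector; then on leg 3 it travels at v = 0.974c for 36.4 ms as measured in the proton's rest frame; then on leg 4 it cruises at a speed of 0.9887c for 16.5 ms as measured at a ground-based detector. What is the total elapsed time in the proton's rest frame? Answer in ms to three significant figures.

τ = 49.9 ms

Leg 1: γ = 1/√(1 − 0.9658²) = 1/√0.06723 = 3.857; τ_1 = 39.3/3.857 = 10.19 ms.
Leg 2: β = 0.981; γ = 1/√(1 − 0.981²) = 1/√0.03764 = 5.154; τ_2 = 4.33/5.154 = 0.8401 ms.
Leg 3: 36.4 ms is already measured in the proton's rest frame.
Leg 4: γ = 1/√(1 − 0.9887²) = 1/√0.02247 = 6.671; τ_4 = 16.5/6.671 = 2.473 ms.
Total: 10.19 + 0.8401 + 36.40 + 2.473 ms.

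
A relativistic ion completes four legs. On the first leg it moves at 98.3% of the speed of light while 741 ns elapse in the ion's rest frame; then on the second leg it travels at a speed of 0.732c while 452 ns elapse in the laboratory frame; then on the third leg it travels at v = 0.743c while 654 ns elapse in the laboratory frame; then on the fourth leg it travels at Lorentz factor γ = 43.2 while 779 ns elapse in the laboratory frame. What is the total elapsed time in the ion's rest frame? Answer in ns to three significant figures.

τ = 1500 ns

Leg 1: 741 ns is already measured in the ion's rest frame.
Leg 2: γ = 1/√(1 − 0.732²) = 1/√0.4642 = 1.468; τ_2 = 452/1.468 = 307.9 ns.
Leg 3: γ = 1/√(1 − 0.743²) = 1/√0.4480 = 1.494; τ_3 = 654/1.494 = 437.7 ns.
Leg 4: γ = 43.2; τ_4 = 779/43.20 = 18.03 ns.
Total: 741.0 + 307.9 + 437.7 + 18.03 ns.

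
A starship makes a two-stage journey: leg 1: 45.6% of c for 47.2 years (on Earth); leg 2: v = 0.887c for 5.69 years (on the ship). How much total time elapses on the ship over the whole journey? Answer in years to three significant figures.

Leg 1: β = 0.456; γ = 1/√(1 − 0.456²) = 1/√0.7921 = 1.124; τ_1 = 47.2/1.124 = 42.01 years.
Leg 2: 5.69 years is already measured on the ship.
Total: 42.01 + 5.690 years.

τ = 47.7 years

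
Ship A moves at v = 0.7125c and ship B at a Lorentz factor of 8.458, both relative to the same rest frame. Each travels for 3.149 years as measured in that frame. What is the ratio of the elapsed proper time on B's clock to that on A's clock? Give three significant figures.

A: γ = 1/√(1 − 0.7125²) = 1/√0.4923 = 1.425. B: γ = 8.458.
τ_A/τ_B = γ_B/γ_A = 8.458/1.425 = 5.935, so τ_B/τ_A = 0.1685.

τ_B/τ_A = 0.168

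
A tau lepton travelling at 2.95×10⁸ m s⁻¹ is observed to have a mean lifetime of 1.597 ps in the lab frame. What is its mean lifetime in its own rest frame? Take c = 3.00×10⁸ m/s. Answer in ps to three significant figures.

β = 2.95×10⁸/3.00×10⁸ = 0.9833; γ = 1/√(1 − 0.9833²) = 5.500
The lab-frame lifetime is the dilated interval; the proper lifetime is τ₀ = Δt/γ = 1.597/5.500 ps.

τ₀ = 0.290 ps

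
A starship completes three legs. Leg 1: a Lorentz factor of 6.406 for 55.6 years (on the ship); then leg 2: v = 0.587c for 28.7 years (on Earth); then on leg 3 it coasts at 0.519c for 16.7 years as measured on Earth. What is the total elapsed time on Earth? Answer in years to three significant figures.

Δt = 402 years

Leg 1: γ = 6.406; Δt_1 = 6.406 × 55.6 = 356.2 years.
Leg 2: 28.7 years is already measured on Earth.
Leg 3: 16.7 years is already measured on Earth.
Total: 356.2 + 28.70 + 16.70 years.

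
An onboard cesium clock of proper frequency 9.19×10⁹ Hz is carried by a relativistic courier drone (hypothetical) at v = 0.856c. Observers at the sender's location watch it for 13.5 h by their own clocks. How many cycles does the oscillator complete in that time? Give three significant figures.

N = 2.31×10¹⁴

γ = 1/√(1 − 0.856²) = 1/√0.2673 = 1.934
During 13.5 h of lab time, the oscillator's proper time advances by τ = Δt/γ = 13.5/1.934 = 6.979 h = 2.513×10⁴ s.
N = f × τ = 9.19×10⁹ × 2.513×10⁴ = 2.309×10¹⁴.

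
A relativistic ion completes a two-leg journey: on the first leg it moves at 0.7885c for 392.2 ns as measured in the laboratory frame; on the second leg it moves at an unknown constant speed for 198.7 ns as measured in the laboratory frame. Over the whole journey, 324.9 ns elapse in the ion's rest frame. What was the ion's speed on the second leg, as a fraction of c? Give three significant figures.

Leg 1: γ = 1/√(1 − 0.7885²) = 1/√0.3783 = 1.626; τ_1 = 392.2/1.626 = 241.2 ns.
Leg 2: speed unknown; τ_2 = 198.7/γ_2.
Total proper time: 241.2 + τ_2 = 324.9, so τ_2 = 324.9 − 241.2 = 83.68 ns.
γ_2 = 198.7/83.68 = 2.374; β = √(1 − 1/γ²) = √0.8226.

β = 0.907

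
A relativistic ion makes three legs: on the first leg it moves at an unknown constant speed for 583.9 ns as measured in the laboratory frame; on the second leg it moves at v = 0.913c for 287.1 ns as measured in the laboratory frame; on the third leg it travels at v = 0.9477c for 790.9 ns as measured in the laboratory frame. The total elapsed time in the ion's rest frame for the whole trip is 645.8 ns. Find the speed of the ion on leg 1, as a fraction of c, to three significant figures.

β = 0.881

Leg 1: speed unknown; τ_1 = 583.9/γ_1.
Leg 2: γ = 1/√(1 − 0.913²) = 1/√0.1664 = 2.451; τ_2 = 287.1/2.451 = 117.1 ns.
Leg 3: γ = 1/√(1 − 0.9477²) = 1/√0.1019 = 3.133; τ_3 = 790.9/3.133 = 252.4 ns.
Total proper time: τ_1 + 117.1 + 252.4 = 645.8, so τ_1 = 645.8 − 369.6 = 276.2 ns.
γ_1 = 583.9/276.2 = 2.114; β = √(1 − 1/γ²) = √0.7762.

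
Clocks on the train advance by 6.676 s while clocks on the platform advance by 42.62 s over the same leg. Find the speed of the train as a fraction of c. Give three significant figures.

The proper time is measured on the train (both events occur at the train's location); Δt is measured on the platform. γ = Δt/τ = 42.62/6.676 = 6.384.
β = √(1 − 1/γ²) = √(1 − 0.02454) = √0.9755

v = 0.988c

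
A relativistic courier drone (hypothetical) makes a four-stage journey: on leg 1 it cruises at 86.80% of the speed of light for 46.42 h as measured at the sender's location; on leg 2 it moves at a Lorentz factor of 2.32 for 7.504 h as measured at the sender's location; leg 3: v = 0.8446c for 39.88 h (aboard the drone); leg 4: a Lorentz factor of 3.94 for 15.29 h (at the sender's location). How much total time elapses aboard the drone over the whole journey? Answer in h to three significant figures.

Leg 1: β = 0.8680; γ = 1/√(1 − 0.8680²) = 1/√0.2466 = 2.014; τ_1 = 46.42/2.014 = 23.05 h.
Leg 2: γ = 2.32; τ_2 = 7.504/2.320 = 3.234 h.
Leg 3: 39.88 h is already measured aboard the drone.
Leg 4: γ = 3.94; τ_4 = 15.29/3.940 = 3.881 h.
Total: 23.05 + 3.234 + 39.88 + 3.881 h.

τ = 70.0 h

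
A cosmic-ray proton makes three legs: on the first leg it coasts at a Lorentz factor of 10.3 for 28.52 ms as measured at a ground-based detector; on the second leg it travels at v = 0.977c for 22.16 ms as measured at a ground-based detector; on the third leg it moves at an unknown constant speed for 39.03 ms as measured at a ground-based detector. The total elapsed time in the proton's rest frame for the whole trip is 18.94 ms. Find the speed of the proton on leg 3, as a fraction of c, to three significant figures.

Leg 1: γ = 10.3; τ_1 = 28.52/10.30 = 2.769 ms.
Leg 2: γ = 1/√(1 − 0.977²) = 1/√0.04547 = 4.690; τ_2 = 22.16/4.690 = 4.725 ms.
Leg 3: speed unknown; τ_3 = 39.03/γ_3.
Total proper time: 2.769 + 4.725 + τ_3 = 18.94, so τ_3 = 18.94 − 7.494 = 11.45 ms.
γ_3 = 39.03/11.45 = 3.410; β = √(1 − 1/γ²) = √0.9140.

β = 0.956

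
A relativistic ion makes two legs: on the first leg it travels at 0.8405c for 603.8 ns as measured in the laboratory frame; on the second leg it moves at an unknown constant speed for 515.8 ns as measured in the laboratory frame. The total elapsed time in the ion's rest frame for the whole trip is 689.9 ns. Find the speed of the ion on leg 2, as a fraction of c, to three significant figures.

β = 0.711

Leg 1: γ = 1/√(1 − 0.8405²) = 1/√0.2936 = 1.846; τ_1 = 603.8/1.846 = 327.1 ns.
Leg 2: speed unknown; τ_2 = 515.8/γ_2.
Total proper time: 327.1 + τ_2 = 689.9, so τ_2 = 689.9 − 327.1 = 362.8 ns.
γ_2 = 515.8/362.8 = 1.422; β = √(1 − 1/γ²) = √0.5054.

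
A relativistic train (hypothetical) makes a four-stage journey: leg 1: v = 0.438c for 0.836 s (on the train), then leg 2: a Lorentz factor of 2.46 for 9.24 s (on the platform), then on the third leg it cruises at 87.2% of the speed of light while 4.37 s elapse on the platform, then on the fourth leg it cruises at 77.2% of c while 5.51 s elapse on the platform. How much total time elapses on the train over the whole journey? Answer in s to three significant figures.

Leg 1: 0.836 s is already measured on the train.
Leg 2: γ = 2.46; τ_2 = 9.24/2.460 = 3.756 s.
Leg 3: β = 0.872; γ = 1/√(1 − 0.872²) = 1/√0.2396 = 2.043; τ_3 = 4.37/2.043 = 2.139 s.
Leg 4: β = 0.772; γ = 1/√(1 − 0.772²) = 1/√0.4040 = 1.573; τ_4 = 5.51/1.573 = 3.502 s.
Total: 0.8360 + 3.756 + 2.139 + 3.502 s.

τ = 10.2 s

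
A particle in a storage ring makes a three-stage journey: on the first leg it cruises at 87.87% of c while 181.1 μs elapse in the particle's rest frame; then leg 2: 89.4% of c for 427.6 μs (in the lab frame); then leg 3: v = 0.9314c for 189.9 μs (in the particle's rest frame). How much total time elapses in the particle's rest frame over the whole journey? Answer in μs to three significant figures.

Leg 1: 181.1 μs is already measured in the particle's rest frame.
Leg 2: β = 0.894; γ = 1/√(1 − 0.894²) = 1/√0.2008 = 2.232; τ_2 = 427.6/2.232 = 191.6 μs.
Leg 3: 189.9 μs is already measured in the particle's rest frame.
Total: 181.1 + 191.6 + 189.9 μs.

τ = 563 μs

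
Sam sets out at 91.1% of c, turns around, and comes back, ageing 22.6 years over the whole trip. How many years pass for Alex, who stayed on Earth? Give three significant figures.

β = 0.911; γ = 1/√(1 − 0.911²) = 1/√0.1701 = 2.425
Earth-frame duration is the dilated interval: Δt = γτ = 2.425 × 22.6 years.

Δt = 54.8 years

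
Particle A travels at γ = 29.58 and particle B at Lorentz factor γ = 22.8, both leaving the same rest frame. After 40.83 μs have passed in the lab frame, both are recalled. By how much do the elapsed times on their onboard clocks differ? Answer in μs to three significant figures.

|τ_A − τ_B| = 0.410 μs

A: γ = 29.58; τ_A = 40.83/29.58 = 1.380 μs.
B: γ = 22.8; τ_B = 40.83/22.80 = 1.791 μs.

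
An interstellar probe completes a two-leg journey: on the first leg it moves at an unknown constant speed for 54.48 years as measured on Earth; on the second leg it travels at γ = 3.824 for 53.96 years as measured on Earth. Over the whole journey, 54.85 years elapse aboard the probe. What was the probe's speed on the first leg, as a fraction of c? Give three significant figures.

Leg 1: speed unknown; τ_1 = 54.48/γ_1.
Leg 2: γ = 3.824; τ_2 = 53.96/3.824 = 14.11 years.
Total proper time: τ_1 + 14.11 = 54.85, so τ_1 = 54.85 − 14.11 = 40.74 years.
γ_1 = 54.48/40.74 = 1.337; β = √(1 − 1/γ²) = √0.4408.

β = 0.664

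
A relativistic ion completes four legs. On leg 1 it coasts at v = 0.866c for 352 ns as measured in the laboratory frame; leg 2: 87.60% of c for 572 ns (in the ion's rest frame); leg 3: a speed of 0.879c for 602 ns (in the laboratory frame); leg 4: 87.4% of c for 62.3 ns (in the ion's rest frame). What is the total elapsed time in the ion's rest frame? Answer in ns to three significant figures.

τ = 1100 ns

Leg 1: γ = 1/√(1 − 0.866²) = 1/√0.2500 = 2.000; τ_1 = 352/2.000 = 176.0 ns.
Leg 2: 572 ns is already measured in the ion's rest frame.
Leg 3: γ = 1/√(1 − 0.879²) = 1/√0.2274 = 2.097; τ_3 = 602/2.097 = 287.0 ns.
Leg 4: 62.3 ns is already measured in the ion's rest frame.
Total: 176.0 + 572.0 + 287.0 + 62.30 ns.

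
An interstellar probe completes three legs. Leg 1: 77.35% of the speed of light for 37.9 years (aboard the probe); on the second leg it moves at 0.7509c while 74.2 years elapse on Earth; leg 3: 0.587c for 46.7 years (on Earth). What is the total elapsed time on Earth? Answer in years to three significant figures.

Δt = 181 years

Leg 1: β = 0.7735; γ = 1/√(1 − 0.7735²) = 1/√0.4017 = 1.578; Δt_1 = 1.578 × 37.9 = 59.80 years.
Leg 2: 74.2 years is already measured on Earth.
Leg 3: 46.7 years is already measured on Earth.
Total: 59.80 + 74.20 + 46.70 years.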